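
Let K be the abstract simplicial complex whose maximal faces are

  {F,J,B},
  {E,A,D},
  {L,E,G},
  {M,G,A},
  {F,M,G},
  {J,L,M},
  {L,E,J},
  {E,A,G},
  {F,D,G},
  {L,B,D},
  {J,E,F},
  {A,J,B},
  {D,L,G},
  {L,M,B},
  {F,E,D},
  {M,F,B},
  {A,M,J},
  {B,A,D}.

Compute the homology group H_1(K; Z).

Order the vertices as A < B < D < E < F < G < J < L < M. Listing each simplex with vertices in this order, K has dimension 2 with simplices:

  0-simplices (9): A, B, D, E, F, G, J, L, M
  1-simplices (27): AB, AD, AE, AG, AJ, AM, BD, BF, BJ, BL, BM, DE, DF, DG, DL, EF, EG, EJ, EL, FG, FJ, FM, GL, GM, JL, JM, LM
  2-simplices (18): ABD, ABJ, ADE, AEG, AGM, AJM, BDL, BFJ, BFM, BLM, DEF, DFG, DGL, EFJ, EGL, EJL, FGM, JLM

giving chain groups C_0 ≅ Z^9, C_1 ≅ Z^27, C_2 ≅ Z^18.

∂_1: C_1 → C_0 maps an edge to its endpoints' difference, ∂[p,q] = q − p.
This gives a 9×27 integer matrix of rank 8; reducing to Smith normal form yields diagonal entries (1,1,1,1,1,1,1,1).

∂_2: C_2 → C_1 maps a triangle to the signed sum of its edges. For instance
  ∂DFG = FG − DG + DF,
  ∂BFM = FM − BM + BF.
As a 27×18 matrix over Z this has rank 18, with invariant factors (1,1,1,1,1,1,1,1,1,1,1,1,1,1,1,1,1,2).

Reading off H_k = ker ∂_k / im ∂_{k+1}:

  H_1: rank ker ∂_1 − rank ∂_2 = (27 − 8) − 18 = 1, and ∂_2 has invariant factor 2 > 1, so H_1 = Z ⊕ Z/2Z.

H_1 = Z ⊕ Z/2Z.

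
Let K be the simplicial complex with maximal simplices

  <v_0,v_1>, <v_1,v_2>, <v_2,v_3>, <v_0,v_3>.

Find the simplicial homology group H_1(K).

H_1 = Z.

K has 4 vertices, 4 edges.
rank ∂_1 = 3, rank ∂_2 = 0 ⇒ b_1 = 4 − 3 − 0 = 1. So H_1 = Z.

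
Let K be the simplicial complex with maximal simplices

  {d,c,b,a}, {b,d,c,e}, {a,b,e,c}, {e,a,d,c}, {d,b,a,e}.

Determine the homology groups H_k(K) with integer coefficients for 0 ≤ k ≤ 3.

H_0 = Z,  H_1 = 0,  H_2 = 0,  H_3 = Z.

K has 5 vertices, 10 edges, 10 triangles, 5 3-simplices.
rank ∂_0 = 0, rank ∂_1 = 4 ⇒ b_0 = 5 − 0 − 4 = 1; all invariant factors of ∂_1 are 1 so no torsion. So H_0 = Z.
rank ∂_1 = 4, rank ∂_2 = 6 ⇒ b_1 = 10 − 4 − 6 = 0; all invariant factors of ∂_2 are 1 so no torsion. So H_1 = 0.
rank ∂_2 = 6, rank ∂_3 = 4 ⇒ b_2 = 10 − 6 − 4 = 0; all invariant factors of ∂_3 are 1 so no torsion. So H_2 = 0.
rank ∂_3 = 4, rank ∂_4 = 0 ⇒ b_3 = 5 − 4 − 0 = 1. So H_3 = Z.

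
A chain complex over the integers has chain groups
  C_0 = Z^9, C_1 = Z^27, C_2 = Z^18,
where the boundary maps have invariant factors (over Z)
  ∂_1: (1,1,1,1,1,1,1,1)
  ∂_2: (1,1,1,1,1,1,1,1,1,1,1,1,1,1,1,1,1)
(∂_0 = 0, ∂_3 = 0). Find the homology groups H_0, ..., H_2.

H_0 ≅ Z,  H_1 ≅ Z^2,  H_2 ≅ Z.

H_0: b_0 = 9 − 0 − 8 = 1; torsion from ∂_1 factors > 1: none. So H_0 ≅ Z.
H_1: b_1 = 27 − 8 − 17 = 2; torsion from ∂_2 factors > 1: none. So H_1 ≅ Z^2.
H_2: b_2 = 18 − 17 − 0 = 1; torsion from ∂_3 factors > 1: none. So H_2 ≅ Z.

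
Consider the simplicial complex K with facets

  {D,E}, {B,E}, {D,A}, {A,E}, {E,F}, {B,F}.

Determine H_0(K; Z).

Fix the vertex order A < B < D < E < F and write every simplex with vertices in increasing order. Then dim K = 1 and the simplices of K are:

  0-simplices (5): A, B, D, E, F
  1-simplices (6): AD, AE, BE, BF, DE, EF

Hence C_0 ≅ Z^5, C_1 ≅ Z^6.

∂_1: C_1 → C_0 sends each edge [p,q] (with p < q) to q − p. For instance
  ∂AD = D − A.
As a 5×6 matrix over Z this has rank 4, with invariant factors (1,1,1,1).

Computing H_k = (kernel of ∂_k) / (image of ∂_{k+1}):

  H_0: rank C_0 − rank ∂_1 = 5 − 4 = 1, and the invariant factors of ∂_1 are all 1, so H_0 ≅ Z.

H_0 ≅ Z.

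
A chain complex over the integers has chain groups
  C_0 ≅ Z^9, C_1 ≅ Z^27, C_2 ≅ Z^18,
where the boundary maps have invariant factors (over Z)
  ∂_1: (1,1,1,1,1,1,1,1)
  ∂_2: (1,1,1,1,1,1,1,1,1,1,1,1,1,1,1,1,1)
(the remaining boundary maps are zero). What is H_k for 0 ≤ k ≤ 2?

H_0 = Z,  H_1 = Z^2,  H_2 = Z.

H_0: b_0 = 9 − 0 − 8 = 1; torsion from ∂_1 factors > 1: none. So H_0 = Z.
H_1: b_1 = 27 − 8 − 17 = 2; torsion from ∂_2 factors > 1: none. So H_1 = Z^2.
H_2: b_2 = 18 − 17 − 0 = 1; torsion from ∂_3 factors > 1: none. So H_2 = Z.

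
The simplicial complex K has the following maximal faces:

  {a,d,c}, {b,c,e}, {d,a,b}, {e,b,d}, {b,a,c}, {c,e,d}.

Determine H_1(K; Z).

H_1 = 0.

K has 5 vertices, 9 edges, 6 triangles.
rank ∂_1 = 4, rank ∂_2 = 5 ⇒ b_1 = 9 − 4 − 5 = 0; all invariant factors of ∂_2 are 1 so no torsion. So H_1 ≅ 0.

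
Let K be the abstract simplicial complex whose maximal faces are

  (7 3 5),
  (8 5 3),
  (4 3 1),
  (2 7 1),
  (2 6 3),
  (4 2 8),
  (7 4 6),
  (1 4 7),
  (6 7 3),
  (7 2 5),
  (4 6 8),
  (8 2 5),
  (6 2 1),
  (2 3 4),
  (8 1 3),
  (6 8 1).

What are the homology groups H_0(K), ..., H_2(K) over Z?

Fix the vertex order 1 < 2 < 3 < 4 < 5 < 6 < 7 < 8 and write every simplex with vertices in increasing order. Then dim K = 2 and the simplices of K are:

  0-simplices (8): [1], [2], [3], [4], [5], [6], [7], [8]
  1-simplices (24): (24 of them)
  2-simplices (16): [1,2,6], [1,2,7], [1,3,4], [1,3,8], [1,4,7], [1,6,8], [2,3,4], [2,3,6], [2,4,8], [2,5,7], [2,5,8], [3,5,7], [3,5,8], [3,6,7], [4,6,7], [4,6,8]

giving chain groups C_0 ≅ Z^8, C_1 ≅ Z^24, C_2 ≅ Z^16.

The boundary map ∂_1: C_1 → C_0 sends each edge [p,q] (with p < q) to q − p. For instance
  ∂[3,6] = [6] − [3].
As a 8×24 matrix over Z this has rank 7, with invariant factors (1,1,1,1,1,1,1).

The boundary map ∂_2: C_2 → C_1 maps a triangle to the signed sum of its edges. For instance
  ∂[2,5,7] = [5,7] − [2,7] + [2,5],
  ∂[3,6,7] = [6,7] − [3,7] + [3,6].
This gives a 24×16 integer matrix of rank 15; reducing to Smith normal form yields diagonal entries (1,1,1,1,1,1,1,1,1,1,1,1,1,1,1).

Now H_k = ker ∂_k / im ∂_{k+1}, so:

  H_0: rank C_0 − rank ∂_1 = 8 − 7 = 1, and the invariant factors of ∂_1 are all 1, so H_0 = Z.
  H_1: rank ker ∂_1 − rank ∂_2 = (24 − 7) − 15 = 2, and the invariant factors of ∂_2 are all 1, so H_1 = Z^2.
  H_2: rank ker ∂_2 − rank ∂_3 = (16 − 15) − 0 = 1, and there is no ∂_3, so H_2 = Z.

H_0 ≅ Z,  H_1 ≅ Z^2,  H_2 ≅ Z.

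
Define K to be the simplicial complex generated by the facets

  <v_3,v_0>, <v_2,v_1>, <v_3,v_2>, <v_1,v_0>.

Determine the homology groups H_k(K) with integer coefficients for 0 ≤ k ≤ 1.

H_0 = Z,  H_1 = Z.

We work with the vertex ordering v_0 < v_1 < v_2 < v_3. The simplices of K, each written with vertices in increasing order, are:

  0-simplices (4): [v_0], [v_1], [v_2], [v_3]
  1-simplices (4): [v_0,v_1], [v_0,v_3], [v_1,v_2], [v_2,v_3]

Hence C_0 ≅ Z^4, C_1 ≅ Z^4.

The boundary map ∂_1: C_1 → C_0 maps an edge to its endpoints' difference, ∂[p,q] = q − p. For instance
  ∂[v_1,v_2] = [v_2] − [v_1].
The 4×4 boundary matrix has rank 3 and Smith normal form diag(1,1,1).

Now H_k = ker ∂_k / im ∂_{k+1}, so:

  H_0: rank C_0 − rank ∂_1 = 4 − 3 = 1, and the invariant factors of ∂_1 are all 1, so H_0 = Z.
  H_1: rank ker ∂_1 − rank ∂_2 = (4 − 3) − 0 = 1, and there is no ∂_2, so H_1 = Z.

(K is a triangulation of the circle S^1.)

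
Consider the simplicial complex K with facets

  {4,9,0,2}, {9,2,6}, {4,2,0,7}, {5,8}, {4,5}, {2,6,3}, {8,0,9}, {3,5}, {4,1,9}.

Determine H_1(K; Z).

Order the vertices as 0 < 1 < 2 < 3 < 4 < 5 < 6 < 7 < 8 < 9. Listing each simplex with vertices in this order, K has dimension 3 with simplices:

  0-simplices (10): [0], [1], [2], [3], [4], [5], [6], [7], [8], [9]
  1-simplices (20): [0,2], [0,4], [0,7], [0,8], [0,9], [1,4], [1,9], [2,3], [2,4], [2,6], [2,7], [2,9], [3,5], [3,6], [4,5], [4,7], [4,9], [5,8], [6,9], [8,9]
  2-simplices (11): [0,2,4], [0,2,7], [0,2,9], [0,4,7], [0,4,9], [0,8,9], [1,4,9], [2,3,6], [2,4,7], [2,4,9], [2,6,9]
  3-simplices (2): [0,2,4,7], [0,2,4,9]

Hence C_0 ≅ Z^10, C_1 ≅ Z^20, C_2 ≅ Z^11, C_3 ≅ Z^2.

Boundary ∂_1: C_1 → C_0 maps an edge to its endpoints' difference, ∂[p,q] = q − p.
The resulting 10×20 matrix has rank 9, and its Smith normal form has invariant factors (1,1,1,1,1,1,1,1,1).

∂_2: C_2 → C_1 acts by ∂[p,q,r] = [q,r] − [p,r] + [p,q]. For instance
  ∂[0,4,9] = [4,9] − [0,9] + [0,4],
  ∂[2,4,9] = [4,9] − [2,9] + [2,4].
This gives a 20×11 integer matrix of rank 9; reducing to Smith normal form yields diagonal entries (1,1,1,1,1,1,1,1,1).

∂_3: C_3 → C_2 sends each 3-simplex σ to the alternating sum Σ_i (−1)^i (σ with its i-th vertex removed). For instance
  ∂[0,2,4,9] = [2,4,9] − [0,4,9] + [0,2,9] − [0,2,4],
  ∂[0,2,4,7] = [2,4,7] − [0,4,7] + [0,2,7] − [0,2,4].
This gives a 11×2 integer matrix of rank 2; reducing to Smith normal form yields diagonal entries (1,1).

Now H_k = ker ∂_k / im ∂_{k+1}, so:

  H_1: rank ker ∂_1 − rank ∂_2 = (20 − 9) − 9 = 2, and the invariant factors of ∂_2 are all 1, so H_1 ≅ Z^2.

H_1 = Z^2.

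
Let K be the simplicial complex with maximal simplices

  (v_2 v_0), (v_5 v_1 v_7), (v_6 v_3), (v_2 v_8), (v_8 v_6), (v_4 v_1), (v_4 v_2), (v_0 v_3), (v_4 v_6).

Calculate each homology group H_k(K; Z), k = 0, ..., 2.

We work with the vertex ordering v_0 < v_1 < v_2 < v_3 < v_4 < v_5 < v_6 < v_7 < v_8. The simplices of K, each written with vertices in increasing order, are:

  0-simplices (9): [v_0], [v_1], [v_2], [v_3], [v_4], [v_5], [v_6], [v_7], [v_8]
  1-simplices (11): [v_0,v_2], [v_0,v_3], [v_1,v_4], [v_1,v_5], [v_1,v_7], [v_2,v_4], [v_2,v_8], [v_3,v_6], [v_4,v_6], [v_5,v_7], [v_6,v_8]
  2-simplices (1): [v_1,v_5,v_7]

Hence C_0 ≅ Z^9, C_1 ≅ Z^11, C_2 ≅ Z^1.

Boundary ∂_1: C_1 → C_0 maps an edge to its endpoints' difference, ∂[p,q] = q − p. For instance
  ∂[v_2,v_8] = [v_8] − [v_2].
The 9×11 boundary matrix has rank 8 and Smith normal form diag(1,1,1,1,1,1,1,1).

∂_2: C_2 → C_1 maps a triangle to the signed sum of its edges. For instance
  ∂[v_1,v_5,v_7] = [v_5,v_7] − [v_1,v_7] + [v_1,v_5].
This gives a 11×1 integer matrix of rank 1; reducing to Smith normal form yields diagonal entries (1).

From H_k ≅ ker(∂_k) / im(∂_{k+1}) we obtain:

  H_0: rank C_0 − rank ∂_1 = 9 − 8 = 1, and the invariant factors of ∂_1 are all 1, so H_0 ≅ Z.
  H_1: rank ker ∂_1 − rank ∂_2 = (11 − 8) − 1 = 2, and the invariant factors of ∂_2 are all 1, so H_1 ≅ Z^2.
  H_2: rank ker ∂_2 − rank ∂_3 = (1 − 1) − 0 = 0, and there is no ∂_3, so H_2 ≅ 0.

As a check, the Euler characteristic is 9 − 11 + 1 = -1, which agrees with 1 − 2 + 0 = -1.

H_0 = Z,  H_1 = Z^2,  H_2 = 0.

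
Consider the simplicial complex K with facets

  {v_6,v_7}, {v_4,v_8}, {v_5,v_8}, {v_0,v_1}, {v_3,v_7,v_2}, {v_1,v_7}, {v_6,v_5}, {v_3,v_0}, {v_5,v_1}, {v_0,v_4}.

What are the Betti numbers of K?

Take the total order v_0 < v_1 < v_2 < v_3 < v_4 < v_5 < v_6 < v_7 < v_8 on the vertex set. Then K (dimension 2) consists of the simplices:

  0-simplices (9): [v_0], [v_1], [v_2], [v_3], [v_4], [v_5], [v_6], [v_7], [v_8]
  1-simplices (12): [v_0,v_1], [v_0,v_3], [v_0,v_4], [v_1,v_5], [v_1,v_7], [v_2,v_3], [v_2,v_7], [v_3,v_7], [v_4,v_8], [v_5,v_6], [v_5,v_8], [v_6,v_7]
  2-simplices (1): [v_2,v_3,v_7]

giving chain groups C_0 ≅ Z^9, C_1 ≅ Z^12, C_2 ≅ Z^1.

∂_1: C_1 → C_0 sends each edge [p,q] (with p < q) to q − p. For instance
  ∂[v_3,v_7] = [v_7] − [v_3].
As a 9×12 matrix over Z this has rank 8, with invariant factors (1,1,1,1,1,1,1,1).

∂_2: C_2 → C_1 sends each 2-simplex [p,q,r] to [q,r] − [p,r] + [p,q]. For instance
  ∂[v_2,v_3,v_7] = [v_3,v_7] − [v_2,v_7] + [v_2,v_3].
As a 12×1 matrix over Z this has rank 1, with invariant factors (1).

Now H_k = ker ∂_k / im ∂_{k+1}, so:

  H_0: rank C_0 − rank ∂_1 = 9 − 8 = 1, and the invariant factors of ∂_1 are all 1, so H_0 = Z.
  H_1: rank ker ∂_1 − rank ∂_2 = (12 − 8) − 1 = 3, and the invariant factors of ∂_2 are all 1, so H_1 = Z^3.
  H_2: rank ker ∂_2 − rank ∂_3 = (1 − 1) − 0 = 0, and there is no ∂_3, so H_2 = 0.

Hence the Betti numbers are b_0 = 1, b_1 = 3, b_2 = 0.

b_0 = 1, b_1 = 3, b_2 = 0.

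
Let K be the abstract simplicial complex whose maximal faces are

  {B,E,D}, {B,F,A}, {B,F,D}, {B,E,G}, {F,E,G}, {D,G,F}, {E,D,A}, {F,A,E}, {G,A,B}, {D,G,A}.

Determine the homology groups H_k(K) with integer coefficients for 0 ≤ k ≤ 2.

H_0 = Z,  H_1 = Z/2Z,  H_2 = 0.

K has 6 vertices, 15 edges, 10 triangles.
rank ∂_0 = 0, rank ∂_1 = 5 ⇒ b_0 = 6 − 0 − 5 = 1; all invariant factors of ∂_1 are 1 so no torsion. So H_0 = Z.
rank ∂_1 = 5, rank ∂_2 = 10 ⇒ b_1 = 15 − 5 − 10 = 0; ∂_2 has invariant factor(s) [2] giving torsion. So H_1 = Z/2Z.
rank ∂_2 = 10, rank ∂_3 = 0 ⇒ b_2 = 10 − 10 − 0 = 0. So H_2 = 0.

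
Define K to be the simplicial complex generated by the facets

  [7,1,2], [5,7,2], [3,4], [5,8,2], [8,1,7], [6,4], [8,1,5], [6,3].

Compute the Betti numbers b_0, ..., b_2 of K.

Fix the vertex order 1 < 2 < 3 < 4 < 5 < 6 < 7 < 8 and write every simplex with vertices in increasing order. Then dim K = 2 and the simplices of K are:

  0-simplices (8): [1], [2], [3], [4], [5], [6], [7], [8]
  1-simplices (13): [1,2], [1,5], [1,7], [1,8], [2,5], [2,7], [2,8], [3,4], [3,6], [4,6], [5,7], [5,8], [7,8]
  2-simplices (5): [1,2,7], [1,5,8], [1,7,8], [2,5,7], [2,5,8]

giving chain groups C_0 ≅ Z^8, C_1 ≅ Z^13, C_2 ≅ Z^5.

The boundary map ∂_1: C_1 → C_0 maps an edge to its endpoints' difference, ∂[p,q] = q − p.
This gives a 8×13 integer matrix of rank 6; reducing to Smith normal form yields diagonal entries (1,1,1,1,1,1).

∂_2: C_2 → C_1 acts by ∂[p,q,r] = [q,r] − [p,r] + [p,q]. For instance
  ∂[2,5,8] = [5,8] − [2,8] + [2,5],
  ∂[1,5,8] = [5,8] − [1,8] + [1,5].
The 13×5 boundary matrix has rank 5 and Smith normal form diag(1,1,1,1,1).

Now H_k = ker ∂_k / im ∂_{k+1}, so:

  H_0: rank C_0 − rank ∂_1 = 8 − 6 = 2, and the invariant factors of ∂_1 are all 1, so H_0 = Z^2.
  H_1: rank ker ∂_1 − rank ∂_2 = (13 − 6) − 5 = 2, and the invariant factors of ∂_2 are all 1, so H_1 = Z^2.
  H_2: rank ker ∂_2 − rank ∂_3 = (5 − 5) − 0 = 0, and there is no ∂_3, so H_2 = 0.

(K is a triangulation of the disjoint union of the circle S^1 and the Möbius band.)

Hence the Betti numbers are b_0 = 2, b_1 = 2, b_2 = 0.

b_0 = 2, b_1 = 2, b_2 = 0.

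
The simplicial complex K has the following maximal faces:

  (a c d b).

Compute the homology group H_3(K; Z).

K has 4 vertices, 6 edges, 4 triangles, 1 3-simplex.
rank ∂_3 = 1, rank ∂_4 = 0 ⇒ b_3 = 1 − 1 − 0 = 0. So H_3 = 0.

H_3 = 0.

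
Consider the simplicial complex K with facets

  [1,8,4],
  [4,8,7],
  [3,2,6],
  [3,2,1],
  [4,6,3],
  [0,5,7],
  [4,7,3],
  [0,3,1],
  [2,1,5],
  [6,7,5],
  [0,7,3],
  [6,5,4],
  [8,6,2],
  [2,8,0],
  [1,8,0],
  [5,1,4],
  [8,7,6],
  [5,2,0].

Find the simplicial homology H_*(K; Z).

K has 9 vertices, 27 edges, 18 triangles.
rank ∂_0 = 0, rank ∂_1 = 8 ⇒ b_0 = 9 − 0 − 8 = 1; all invariant factors of ∂_1 are 1 so no torsion. So H_0 ≅ Z.
rank ∂_1 = 8, rank ∂_2 = 18 ⇒ b_1 = 27 − 8 − 18 = 1; ∂_2 has invariant factor(s) [2] giving torsion. So H_1 ≅ Z ⊕ Z/2Z.
rank ∂_2 = 18, rank ∂_3 = 0 ⇒ b_2 = 18 − 18 − 0 = 0. So H_2 ≅ 0.

H_0 ≅ Z,  H_1 ≅ Z ⊕ Z/2Z,  H_2 = 0.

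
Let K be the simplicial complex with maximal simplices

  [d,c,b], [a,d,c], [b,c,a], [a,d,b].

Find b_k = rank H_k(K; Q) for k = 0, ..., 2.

b_0 = 1, b_1 = 0, b_2 = 1.

Fix the vertex order a < b < c < d and write every simplex with vertices in increasing order. Then dim K = 2 and the simplices of K are:

  0-simplices (4): a, b, c, d
  1-simplices (6): ab, ac, ad, bc, bd, cd
  2-simplices (4): abc, abd, acd, bcd

so the chain groups are C_0 ≅ Z^4, C_1 ≅ Z^6, C_2 ≅ Z^4.

Boundary ∂_1: C_1 → C_0 is given by ∂[p,q] = [q] − [p]. For instance
  ∂bd = d − b.
The resulting 4×6 matrix has rank 3, and its Smith normal form has invariant factors (1,1,1).

The boundary map ∂_2: C_2 → C_1 acts by ∂[p,q,r] = [q,r] − [p,r] + [p,q]. For instance
  ∂abd = bd − ad + ab,
  ∂acd = cd − ad + ac.
The 6×4 boundary matrix has rank 3 and Smith normal form diag(1,1,1).

Now H_k = ker ∂_k / im ∂_{k+1}, so:

  H_0: rank C_0 − rank ∂_1 = 4 − 3 = 1, and the invariant factors of ∂_1 are all 1, so H_0 = Z.
  H_1: rank ker ∂_1 − rank ∂_2 = (6 − 3) − 3 = 0, and the invariant factors of ∂_2 are all 1, so H_1 = 0.
  H_2: rank ker ∂_2 − rank ∂_3 = (4 − 3) − 0 = 1, and there is no ∂_3, so H_2 = Z.

Hence the Betti numbers are b_0 = 1, b_1 = 0, b_2 = 1.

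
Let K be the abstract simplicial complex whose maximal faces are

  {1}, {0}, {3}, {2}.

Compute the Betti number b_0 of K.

b_0 = 4.

We work with the vertex ordering 0 < 1 < 2 < 3. The simplices of K, each written with vertices in increasing order, are:

  0-simplices (4): [0], [1], [2], [3]

so the chain groups are C_0 ≅ Z^4.

Computing H_k = (kernel of ∂_k) / (image of ∂_{k+1}):

  H_0: rank C_0 − rank ∂_1 = 4 − 0 = 4, and there is no ∂_1, so H_0 ≅ Z^4.

Hence the Betti numbers are b_0 = 4.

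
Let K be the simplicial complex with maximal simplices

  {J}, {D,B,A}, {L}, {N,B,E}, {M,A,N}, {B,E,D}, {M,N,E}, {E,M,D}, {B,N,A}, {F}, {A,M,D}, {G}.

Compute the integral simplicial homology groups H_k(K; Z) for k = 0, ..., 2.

H_0 = Z^5,  H_1 = 0,  H_2 = Z.

Fix the vertex order A < B < D < E < F < G < J < L < M < N and write every simplex with vertices in increasing order. Then dim K = 2 and the simplices of K are:

  0-simplices (10): A, B, D, E, F, G, J, L, M, N
  1-simplices (12): AB, AD, AM, AN, BD, BE, BN, DE, DM, EM, EN, MN
  2-simplices (8): ABD, ABN, ADM, AMN, BDE, BEN, DEM, EMN

Hence C_0 ≅ Z^10, C_1 ≅ Z^12, C_2 ≅ Z^8.

Boundary ∂_1: C_1 → C_0 maps an edge to its endpoints' difference, ∂[p,q] = q − p. For instance
  ∂DM = M − D.
As a 10×12 matrix over Z this has rank 5, with invariant factors (1,1,1,1,1).

The boundary map ∂_2: C_2 → C_1 maps a triangle to the signed sum of its edges. For instance
  ∂BDE = DE − BE + BD,
  ∂ABD = BD − AD + AB.
This gives a 12×8 integer matrix of rank 7; reducing to Smith normal form yields diagonal entries (1,1,1,1,1,1,1).

Reading off H_k = ker ∂_k / im ∂_{k+1}:

  H_0: rank C_0 − rank ∂_1 = 10 − 5 = 5, and the invariant factors of ∂_1 are all 1, so H_0 ≅ Z^5.
  H_1: rank ker ∂_1 − rank ∂_2 = (12 − 5) − 7 = 0, and the invariant factors of ∂_2 are all 1, so H_1 ≅ 0.
  H_2: rank ker ∂_2 − rank ∂_3 = (8 − 7) − 0 = 1, and there is no ∂_3, so H_2 ≅ Z.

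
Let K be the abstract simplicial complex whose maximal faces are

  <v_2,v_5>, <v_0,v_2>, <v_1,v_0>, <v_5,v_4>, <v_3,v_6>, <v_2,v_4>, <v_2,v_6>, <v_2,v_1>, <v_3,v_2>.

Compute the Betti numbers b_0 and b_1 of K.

b_0 = 1, b_1 = 3.

Take the total order v_0 < v_1 < v_2 < v_3 < v_4 < v_5 < v_6 on the vertex set. Then K (dimension 1) consists of the simplices:

  0-simplices (7): [v_0], [v_1], [v_2], [v_3], [v_4], [v_5], [v_6]
  1-simplices (9): [v_0,v_1], [v_0,v_2], [v_1,v_2], [v_2,v_3], [v_2,v_4], [v_2,v_5], [v_2,v_6], [v_3,v_6], [v_4,v_5]

giving chain groups C_0 ≅ Z^7, C_1 ≅ Z^9.

∂_1: C_1 → C_0 sends each edge [p,q] (with p < q) to q − p.
The 7×9 boundary matrix has rank 6 and Smith normal form diag(1,1,1,1,1,1).

Reading off H_k = ker ∂_k / im ∂_{k+1}:

  H_0: rank C_0 − rank ∂_1 = 7 − 6 = 1, and the invariant factors of ∂_1 are all 1, so H_0 ≅ Z.
  H_1: rank ker ∂_1 − rank ∂_2 = (9 − 6) − 0 = 3, and there is no ∂_2, so H_1 ≅ Z^3.

As a check, the Euler characteristic is 7 − 9 = -2, which agrees with 1 − 3 = -2.

Hence the Betti numbers are b_0 = 1, b_1 = 3.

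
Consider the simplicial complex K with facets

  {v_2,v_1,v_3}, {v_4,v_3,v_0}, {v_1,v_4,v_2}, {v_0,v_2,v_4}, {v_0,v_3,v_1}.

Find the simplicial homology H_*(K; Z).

We work with the vertex ordering v_0 < v_1 < v_2 < v_3 < v_4. The simplices of K, each written with vertices in increasing order, are:

  0-simplices (5): [v_0], [v_1], [v_2], [v_3], [v_4]
  1-simplices (10): [v_0,v_1], [v_0,v_2], [v_0,v_3], [v_0,v_4], [v_1,v_2], [v_1,v_3], [v_1,v_4], [v_2,v_3], [v_2,v_4], [v_3,v_4]
  2-simplices (5): [v_0,v_1,v_3], [v_0,v_2,v_4], [v_0,v_3,v_4], [v_1,v_2,v_3], [v_1,v_2,v_4]

so the chain groups are C_0 ≅ Z^5, C_1 ≅ Z^10, C_2 ≅ Z^5.

∂_1: C_1 → C_0 is given by ∂[p,q] = [q] − [p]. For instance
  ∂[v_0,v_3] = [v_3] − [v_0].
This gives a 5×10 integer matrix of rank 4; reducing to Smith normal form yields diagonal entries (1,1,1,1).

∂_2: C_2 → C_1 maps a triangle to the signed sum of its edges. For instance
  ∂[v_1,v_2,v_3] = [v_2,v_3] − [v_1,v_3] + [v_1,v_2],
  ∂[v_0,v_2,v_4] = [v_2,v_4] − [v_0,v_4] + [v_0,v_2].
The 10×5 boundary matrix has rank 5 and Smith normal form diag(1,1,1,1,1).

From H_k ≅ ker(∂_k) / im(∂_{k+1}) we obtain:

  H_0: rank C_0 − rank ∂_1 = 5 − 4 = 1, and the invariant factors of ∂_1 are all 1, so H_0 ≅ Z.
  H_1: rank ker ∂_1 − rank ∂_2 = (10 − 4) − 5 = 1, and the invariant factors of ∂_2 are all 1, so H_1 ≅ Z.
  H_2: rank ker ∂_2 − rank ∂_3 = (5 − 5) − 0 = 0, and there is no ∂_3, so H_2 ≅ 0.

(K is a triangulation of the Möbius band.)

H_0 ≅ Z,  H_1 ≅ Z,  H_2 = 0.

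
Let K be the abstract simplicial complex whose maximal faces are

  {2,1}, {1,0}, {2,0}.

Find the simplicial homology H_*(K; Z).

We work with the vertex ordering 0 < 1 < 2. The simplices of K, each written with vertices in increasing order, are:

  0-simplices (3): [0], [1], [2]
  1-simplices (3): [0,1], [0,2], [1,2]

Hence C_0 ≅ Z^3, C_1 ≅ Z^3.

Boundary ∂_1: C_1 → C_0 sends each edge [p,q] (with p < q) to q − p. For instance
  ∂[1,2] = [2] − [1].
As a 3×3 matrix over Z this has rank 2, with invariant factors (1,1).

Now H_k = ker ∂_k / im ∂_{k+1}, so:

  H_0: rank C_0 − rank ∂_1 = 3 − 2 = 1, and the invariant factors of ∂_1 are all 1, so H_0 ≅ Z.
  H_1: rank ker ∂_1 − rank ∂_2 = (3 − 2) − 0 = 1, and there is no ∂_2, so H_1 ≅ Z.

(K is a triangulation of the circle S^1.)

H_0 ≅ Z,  H_1 ≅ Z.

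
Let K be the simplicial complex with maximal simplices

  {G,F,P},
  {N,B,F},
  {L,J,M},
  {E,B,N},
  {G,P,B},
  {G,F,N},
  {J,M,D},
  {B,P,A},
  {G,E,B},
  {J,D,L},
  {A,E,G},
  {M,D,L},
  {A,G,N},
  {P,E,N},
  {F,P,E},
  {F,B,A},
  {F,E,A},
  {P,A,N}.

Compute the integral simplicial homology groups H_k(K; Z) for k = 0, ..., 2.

Fix the vertex order A < B < D < E < F < G < J < L < M < N < P and write every simplex with vertices in increasing order. Then dim K = 2 and the simplices of K are:

  0-simplices (11): A, B, D, E, F, G, J, L, M, N, P
  1-simplices (27): AB, AE, AF, AG, AN, AP, BE, BF, BG, BN, BP, DJ, DL, DM, EF, EG, EN, EP, FG, FN, FP, GN, GP, JL, JM, LM, NP
  2-simplices (18): ABF, ABP, AEF, AEG, AGN, ANP, BEG, BEN, BFN, BGP, DJL, DJM, DLM, EFP, ENP, FGN, FGP, JLM

giving chain groups C_0 ≅ Z^11, C_1 ≅ Z^27, C_2 ≅ Z^18.

∂_1: C_1 → C_0 is given by ∂[p,q] = [q] − [p]. For instance
  ∂AG = G − A.
The resulting 11×27 matrix has rank 9, and its Smith normal form has invariant factors (1,1,1,1,1,1,1,1,1).

∂_2: C_2 → C_1 acts by ∂[p,q,r] = [q,r] − [p,r] + [p,q]. For instance
  ∂FGP = GP − FP + FG,
  ∂BFN = FN − BN + BF.
The 27×18 boundary matrix has rank 16 and Smith normal form diag(1,1,1,1,1,1,1,1,1,1,1,1,1,1,1,1).

From H_k ≅ ker(∂_k) / im(∂_{k+1}) we obtain:

  H_0: rank C_0 − rank ∂_1 = 11 − 9 = 2, and the invariant factors of ∂_1 are all 1, so H_0 ≅ Z^2.
  H_1: rank ker ∂_1 − rank ∂_2 = (27 − 9) − 16 = 2, and the invariant factors of ∂_2 are all 1, so H_1 ≅ Z^2.
  H_2: rank ker ∂_2 − rank ∂_3 = (18 − 16) − 0 = 2, and there is no ∂_3, so H_2 ≅ Z^2.

H_0 = Z^2,  H_1 = Z^2,  H_2 = Z^2.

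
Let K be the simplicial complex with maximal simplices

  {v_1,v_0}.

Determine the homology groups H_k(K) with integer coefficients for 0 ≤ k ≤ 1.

H_0 = Z,  H_1 = 0.

K has 2 vertices, 1 edge.
rank ∂_0 = 0, rank ∂_1 = 1 ⇒ b_0 = 2 − 0 − 1 = 1; all invariant factors of ∂_1 are 1 so no torsion. So H_0 = Z.
rank ∂_1 = 1, rank ∂_2 = 0 ⇒ b_1 = 1 − 1 − 0 = 0. So H_1 = 0.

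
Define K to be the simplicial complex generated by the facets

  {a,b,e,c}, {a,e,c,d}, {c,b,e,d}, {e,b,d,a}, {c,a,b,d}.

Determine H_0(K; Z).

H_0 ≅ Z.

Order the vertices as a < b < c < d < e. Listing each simplex with vertices in this order, K has dimension 3 with simplices:

  0-simplices (5): a, b, c, d, e
  1-simplices (10): ab, ac, ad, ae, bc, bd, be, cd, ce, de
  2-simplices (10): abc, abd, abe, acd, ace, ade, bcd, bce, bde, cde
  3-simplices (5): abcd, abce, abde, acde, bcde

so the chain groups are C_0 ≅ Z^5, C_1 ≅ Z^10, C_2 ≅ Z^10, C_3 ≅ Z^5.

Boundary ∂_1: C_1 → C_0 is given by ∂[p,q] = [q] − [p].
This gives a 5×10 integer matrix of rank 4; reducing to Smith normal form yields diagonal entries (1,1,1,1).

Boundary ∂_2: C_2 → C_1 maps a triangle to the signed sum of its edges. For instance
  ∂ace = ce − ae + ac,
  ∂bcd = cd − bd + bc.
The resulting 10×10 matrix has rank 6, and its Smith normal form has invariant factors (1,1,1,1,1,1).

∂_3: C_3 → C_2 sends each 3-simplex σ to the alternating sum Σ_i (−1)^i (σ with its i-th vertex removed). For instance
  ∂abcd = bcd − acd + abd − abc,
  ∂abde = bde − ade + abe − abd.
The resulting 10×5 matrix has rank 4, and its Smith normal form has invariant factors (1,1,1,1).

Computing H_k = (kernel of ∂_k) / (image of ∂_{k+1}):

  H_0: rank C_0 − rank ∂_1 = 5 − 4 = 1, and the invariant factors of ∂_1 are all 1, so H_0 ≅ Z.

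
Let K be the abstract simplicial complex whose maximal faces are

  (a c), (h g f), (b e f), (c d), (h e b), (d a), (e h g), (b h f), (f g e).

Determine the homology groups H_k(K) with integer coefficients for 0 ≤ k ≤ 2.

H_0 ≅ Z^2,  H_1 ≅ Z,  H_2 ≅ Z.

Take the total order a < b < c < d < e < f < g < h on the vertex set. Then K (dimension 2) consists of the simplices:

  0-simplices (8): a, b, c, d, e, f, g, h
  1-simplices (12): ac, ad, be, bf, bh, cd, ef, eg, eh, fg, fh, gh
  2-simplices (6): bef, beh, bfh, efg, egh, fgh

giving chain groups C_0 ≅ Z^8, C_1 ≅ Z^12, C_2 ≅ Z^6.

Boundary ∂_1: C_1 → C_0 maps an edge to its endpoints' difference, ∂[p,q] = q − p. For instance
  ∂cd = d − c.
As a 8×12 matrix over Z this has rank 6, with invariant factors (1,1,1,1,1,1).

∂_2: C_2 → C_1 maps a triangle to the signed sum of its edges. For instance
  ∂bfh = fh − bh + bf,
  ∂egh = gh − eh + eg.
This gives a 12×6 integer matrix of rank 5; reducing to Smith normal form yields diagonal entries (1,1,1,1,1).

Reading off H_k = ker ∂_k / im ∂_{k+1}:

  H_0: rank C_0 − rank ∂_1 = 8 − 6 = 2, and the invariant factors of ∂_1 are all 1, so H_0 ≅ Z^2.
  H_1: rank ker ∂_1 − rank ∂_2 = (12 − 6) − 5 = 1, and the invariant factors of ∂_2 are all 1, so H_1 ≅ Z.
  H_2: rank ker ∂_2 − rank ∂_3 = (6 − 5) − 0 = 1, and there is no ∂_3, so H_2 ≅ Z.

As a check, the Euler characteristic is 8 − 12 + 6 = 2, which agrees with 2 − 1 + 1 = 2.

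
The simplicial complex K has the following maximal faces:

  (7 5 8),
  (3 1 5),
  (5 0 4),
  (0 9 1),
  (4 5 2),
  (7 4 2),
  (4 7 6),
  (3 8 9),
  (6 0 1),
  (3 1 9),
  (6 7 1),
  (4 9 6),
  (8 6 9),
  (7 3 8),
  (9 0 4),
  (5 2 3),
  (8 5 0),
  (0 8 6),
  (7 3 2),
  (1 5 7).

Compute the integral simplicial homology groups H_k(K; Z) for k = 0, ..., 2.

K has 10 vertices, 30 edges, 20 triangles.
rank ∂_0 = 0, rank ∂_1 = 9 ⇒ b_0 = 10 − 0 − 9 = 1; all invariant factors of ∂_1 are 1 so no torsion. So H_0 ≅ Z.
rank ∂_1 = 9, rank ∂_2 = 20 ⇒ b_1 = 30 − 9 − 20 = 1; ∂_2 has invariant factor(s) [2] giving torsion. So H_1 ≅ Z ⊕ Z/2.
rank ∂_2 = 20, rank ∂_3 = 0 ⇒ b_2 = 20 − 20 − 0 = 0. So H_2 ≅ 0.

H_0 ≅ Z,  H_1 ≅ Z ⊕ Z/2,  H_2 = 0.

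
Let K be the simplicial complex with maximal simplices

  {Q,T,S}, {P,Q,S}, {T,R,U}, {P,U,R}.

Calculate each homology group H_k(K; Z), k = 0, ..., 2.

H_0 ≅ Z,  H_1 ≅ Z,  H_2 = 0.

We work with the vertex ordering P < Q < R < S < T < U. The simplices of K, each written with vertices in increasing order, are:

  0-simplices (6): P, Q, R, S, T, U
  1-simplices (10): PQ, PR, PS, PU, QS, QT, RT, RU, ST, TU
  2-simplices (4): PQS, PRU, QST, RTU

Hence C_0 ≅ Z^6, C_1 ≅ Z^10, C_2 ≅ Z^4.

The boundary map ∂_1: C_1 → C_0 sends each edge [p,q] (with p < q) to q − p.
As a 6×10 matrix over Z this has rank 5, with invariant factors (1,1,1,1,1).

∂_2: C_2 → C_1 acts by ∂[p,q,r] = [q,r] − [p,r] + [p,q]. For instance
  ∂PRU = RU − PU + PR,
  ∂PQS = QS − PS + PQ.
The resulting 10×4 matrix has rank 4, and its Smith normal form has invariant factors (1,1,1,1).

Computing H_k = (kernel of ∂_k) / (image of ∂_{k+1}):

  H_0: rank C_0 − rank ∂_1 = 6 − 5 = 1, and the invariant factors of ∂_1 are all 1, so H_0 = Z.
  H_1: rank ker ∂_1 − rank ∂_2 = (10 − 5) − 4 = 1, and the invariant factors of ∂_2 are all 1, so H_1 = Z.
  H_2: rank ker ∂_2 − rank ∂_3 = (4 − 4) − 0 = 0, and there is no ∂_3, so H_2 = 0.

As a check, the Euler characteristic is 6 − 10 + 4 = 0, which agrees with 1 − 1 + 0 = 0.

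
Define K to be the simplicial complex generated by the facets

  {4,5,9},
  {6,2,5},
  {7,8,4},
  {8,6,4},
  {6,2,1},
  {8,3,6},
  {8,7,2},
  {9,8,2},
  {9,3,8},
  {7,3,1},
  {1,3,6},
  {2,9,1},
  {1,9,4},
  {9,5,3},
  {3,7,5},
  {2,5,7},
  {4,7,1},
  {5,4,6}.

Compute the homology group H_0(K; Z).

Fix the vertex order 1 < 2 < 3 < 4 < 5 < 6 < 7 < 8 < 9 and write every simplex with vertices in increasing order. Then dim K = 2 and the simplices of K are:

  0-simplices (9): [1], [2], [3], [4], [5], [6], [7], [8], [9]
  1-simplices (27): (27 of them)
  2-simplices (18): [1,2,6], [1,2,9], [1,3,6], [1,3,7], [1,4,7], [1,4,9], [2,5,6], [2,5,7], [2,7,8], [2,8,9], [3,5,7], [3,5,9], [3,6,8], [3,8,9], [4,5,6], [4,5,9], [4,6,8], [4,7,8]

so the chain groups are C_0 ≅ Z^9, C_1 ≅ Z^27, C_2 ≅ Z^18.

The boundary map ∂_1: C_1 → C_0 maps an edge to its endpoints' difference, ∂[p,q] = q − p. For instance
  ∂[2,8] = [8] − [2].
The 9×27 boundary matrix has rank 8 and Smith normal form diag(1,1,1,1,1,1,1,1).

The boundary map ∂_2: C_2 → C_1 acts by ∂[p,q,r] = [q,r] − [p,r] + [p,q]. For instance
  ∂[1,2,9] = [2,9] − [1,9] + [1,2],
  ∂[4,5,9] = [5,9] − [4,9] + [4,5].
As a 27×18 matrix over Z this has rank 17, with invariant factors (1,1,1,1,1,1,1,1,1,1,1,1,1,1,1,1,1).

Computing H_k = (kernel of ∂_k) / (image of ∂_{k+1}):

  H_0: rank C_0 − rank ∂_1 = 9 − 8 = 1, and the invariant factors of ∂_1 are all 1, so H_0 ≅ Z.

H_0 = Z.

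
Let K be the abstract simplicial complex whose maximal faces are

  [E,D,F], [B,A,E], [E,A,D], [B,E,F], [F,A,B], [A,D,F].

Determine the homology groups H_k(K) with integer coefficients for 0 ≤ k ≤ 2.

Fix the vertex order A < B < D < E < F and write every simplex with vertices in increasing order. Then dim K = 2 and the simplices of K are:

  0-simplices (5): A, B, D, E, F
  1-simplices (9): AB, AD, AE, AF, BE, BF, DE, DF, EF
  2-simplices (6): ABE, ABF, ADE, ADF, BEF, DEF

so the chain groups are C_0 ≅ Z^5, C_1 ≅ Z^9, C_2 ≅ Z^6.

∂_1: C_1 → C_0 sends each edge [p,q] (with p < q) to q − p. For instance
  ∂AD = D − A.
As a 5×9 matrix over Z this has rank 4, with invariant factors (1,1,1,1).

∂_2: C_2 → C_1 maps a triangle to the signed sum of its edges. For instance
  ∂ADF = DF − AF + AD,
  ∂ABF = BF − AF + AB.
This gives a 9×6 integer matrix of rank 5; reducing to Smith normal form yields diagonal entries (1,1,1,1,1).

Reading off H_k = ker ∂_k / im ∂_{k+1}:

  H_0: rank C_0 − rank ∂_1 = 5 − 4 = 1, and the invariant factors of ∂_1 are all 1, so H_0 = Z.
  H_1: rank ker ∂_1 − rank ∂_2 = (9 − 4) − 5 = 0, and the invariant factors of ∂_2 are all 1, so H_1 = 0.
  H_2: rank ker ∂_2 − rank ∂_3 = (6 − 5) − 0 = 1, and there is no ∂_3, so H_2 = Z.

As a check, the Euler characteristic is 5 − 9 + 6 = 2, which agrees with 1 − 0 + 1 = 2.

H_0 ≅ Z,  H_1 = 0,  H_2 ≅ Z.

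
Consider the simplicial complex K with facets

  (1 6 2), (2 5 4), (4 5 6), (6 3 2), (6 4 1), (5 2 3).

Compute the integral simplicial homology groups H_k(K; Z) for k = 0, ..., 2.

We work with the vertex ordering 1 < 2 < 3 < 4 < 5 < 6. The simplices of K, each written with vertices in increasing order, are:

  0-simplices (6): [1], [2], [3], [4], [5], [6]
  1-simplices (12): [1,2], [1,4], [1,6], [2,3], [2,4], [2,5], [2,6], [3,5], [3,6], [4,5], [4,6], [5,6]
  2-simplices (6): [1,2,6], [1,4,6], [2,3,5], [2,3,6], [2,4,5], [4,5,6]

giving chain groups C_0 ≅ Z^6, C_1 ≅ Z^12, C_2 ≅ Z^6.

∂_1: C_1 → C_0 maps an edge to its endpoints' difference, ∂[p,q] = q − p. For instance
  ∂[2,3] = [3] − [2].
The 6×12 boundary matrix has rank 5 and Smith normal form diag(1,1,1,1,1).

The boundary map ∂_2: C_2 → C_1 maps a triangle to the signed sum of its edges. For instance
  ∂[2,3,5] = [3,5] − [2,5] + [2,3],
  ∂[2,3,6] = [3,6] − [2,6] + [2,3].
As a 12×6 matrix over Z this has rank 6, with invariant factors (1,1,1,1,1,1).

From H_k ≅ ker(∂_k) / im(∂_{k+1}) we obtain:

  H_0: rank C_0 − rank ∂_1 = 6 − 5 = 1, and the invariant factors of ∂_1 are all 1, so H_0 ≅ Z.
  H_1: rank ker ∂_1 − rank ∂_2 = (12 − 5) − 6 = 1, and the invariant factors of ∂_2 are all 1, so H_1 ≅ Z.
  H_2: rank ker ∂_2 − rank ∂_3 = (6 − 6) − 0 = 0, and there is no ∂_3, so H_2 ≅ 0.

H_0 ≅ Z,  H_1 ≅ Z,  H_2 = 0.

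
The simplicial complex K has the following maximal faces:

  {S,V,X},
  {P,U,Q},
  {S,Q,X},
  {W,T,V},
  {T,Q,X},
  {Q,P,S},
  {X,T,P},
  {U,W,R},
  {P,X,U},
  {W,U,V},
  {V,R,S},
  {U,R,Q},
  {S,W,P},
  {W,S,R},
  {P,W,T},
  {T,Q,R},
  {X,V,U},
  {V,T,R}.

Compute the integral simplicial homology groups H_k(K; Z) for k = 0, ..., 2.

H_0 ≅ Z,  H_1 ≅ Z ⊕ Z/2,  H_2 = 0.

Fix the vertex order P < Q < R < S < T < U < V < W < X and write every simplex with vertices in increasing order. Then dim K = 2 and the simplices of K are:

  0-simplices (9): P, Q, R, S, T, U, V, W, X
  1-simplices (27): PQ, PS, PT, PU, PW, PX, QR, QS, QT, QU, QX, RS, RT, RU, RV, RW, SV, SW, SX, TV, TW, TX, UV, UW, UX, VW, VX
  2-simplices (18): PQS, PQU, PSW, PTW, PTX, PUX, QRT, QRU, QSX, QTX, RSV, RSW, RTV, RUW, SVX, TVW, UVW, UVX

so the chain groups are C_0 ≅ Z^9, C_1 ≅ Z^27, C_2 ≅ Z^18.

The boundary map ∂_1: C_1 → C_0 maps an edge to its endpoints' difference, ∂[p,q] = q − p. For instance
  ∂RS = S − R.
As a 9×27 matrix over Z this has rank 8, with invariant factors (1,1,1,1,1,1,1,1).

∂_2: C_2 → C_1 maps a triangle to the signed sum of its edges. For instance
  ∂PSW = SW − PW + PS,
  ∂QRT = RT − QT + QR.
As a 27×18 matrix over Z this has rank 18, with invariant factors (1,1,1,1,1,1,1,1,1,1,1,1,1,1,1,1,1,2).

From H_k ≅ ker(∂_k) / im(∂_{k+1}) we obtain:

  H_0: rank C_0 − rank ∂_1 = 9 − 8 = 1, and the invariant factors of ∂_1 are all 1, so H_0 ≅ Z.
  H_1: rank ker ∂_1 − rank ∂_2 = (27 − 8) − 18 = 1, and ∂_2 has invariant factor 2 > 1, so H_1 ≅ Z ⊕ Z/2.
  H_2: rank ker ∂_2 − rank ∂_3 = (18 − 18) − 0 = 0, and there is no ∂_3, so H_2 ≅ 0.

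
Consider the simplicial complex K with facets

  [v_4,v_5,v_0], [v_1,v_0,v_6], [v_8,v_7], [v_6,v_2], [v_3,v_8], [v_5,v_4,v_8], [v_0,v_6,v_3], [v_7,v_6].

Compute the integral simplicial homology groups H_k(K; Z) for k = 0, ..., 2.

We work with the vertex ordering v_0 < v_1 < v_2 < v_3 < v_4 < v_5 < v_6 < v_7 < v_8. The simplices of K, each written with vertices in increasing order, are:

  0-simplices (9): [v_0], [v_1], [v_2], [v_3], [v_4], [v_5], [v_6], [v_7], [v_8]
  1-simplices (14): [v_0,v_1], [v_0,v_3], [v_0,v_4], [v_0,v_5], [v_0,v_6], [v_1,v_6], [v_2,v_6], [v_3,v_6], [v_3,v_8], [v_4,v_5], [v_4,v_8], [v_5,v_8], [v_6,v_7], [v_7,v_8]
  2-simplices (4): [v_0,v_1,v_6], [v_0,v_3,v_6], [v_0,v_4,v_5], [v_4,v_5,v_8]

Hence C_0 ≅ Z^9, C_1 ≅ Z^14, C_2 ≅ Z^4.

The boundary map ∂_1: C_1 → C_0 sends each edge [p,q] (with p < q) to q − p. For instance
  ∂[v_0,v_6] = [v_6] − [v_0].
This gives a 9×14 integer matrix of rank 8; reducing to Smith normal form yields diagonal entries (1,1,1,1,1,1,1,1).

Boundary ∂_2: C_2 → C_1 maps a triangle to the signed sum of its edges. For instance
  ∂[v_4,v_5,v_8] = [v_5,v_8] − [v_4,v_8] + [v_4,v_5],
  ∂[v_0,v_1,v_6] = [v_1,v_6] − [v_0,v_6] + [v_0,v_1].
The 14×4 boundary matrix has rank 4 and Smith normal form diag(1,1,1,1).

From H_k ≅ ker(∂_k) / im(∂_{k+1}) we obtain:

  H_0: rank C_0 − rank ∂_1 = 9 − 8 = 1, and the invariant factors of ∂_1 are all 1, so H_0 ≅ Z.
  H_1: rank ker ∂_1 − rank ∂_2 = (14 − 8) − 4 = 2, and the invariant factors of ∂_2 are all 1, so H_1 ≅ Z^2.
  H_2: rank ker ∂_2 − rank ∂_3 = (4 − 4) − 0 = 0, and there is no ∂_3, so H_2 ≅ 0.

H_0 ≅ Z,  H_1 ≅ Z^2,  H_2 = 0.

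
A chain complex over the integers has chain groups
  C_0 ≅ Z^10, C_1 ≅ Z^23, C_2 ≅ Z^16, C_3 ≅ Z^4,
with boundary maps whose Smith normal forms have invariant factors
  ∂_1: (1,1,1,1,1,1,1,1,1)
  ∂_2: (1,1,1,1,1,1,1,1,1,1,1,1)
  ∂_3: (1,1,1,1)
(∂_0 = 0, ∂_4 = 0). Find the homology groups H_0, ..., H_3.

H_0 ≅ Z,  H_1 ≅ Z^2,  H_2 = 0,  H_3 = 0.

H_0: b_0 = 10 − 0 − 9 = 1; torsion from ∂_1 factors > 1: none. So H_0 ≅ Z.
H_1: b_1 = 23 − 9 − 12 = 2; torsion from ∂_2 factors > 1: none. So H_1 ≅ Z^2.
H_2: b_2 = 16 − 12 − 4 = 0; torsion from ∂_3 factors > 1: none. So H_2 ≅ 0.
H_3: b_3 = 4 − 4 − 0 = 0; torsion from ∂_4 factors > 1: none. So H_3 ≅ 0.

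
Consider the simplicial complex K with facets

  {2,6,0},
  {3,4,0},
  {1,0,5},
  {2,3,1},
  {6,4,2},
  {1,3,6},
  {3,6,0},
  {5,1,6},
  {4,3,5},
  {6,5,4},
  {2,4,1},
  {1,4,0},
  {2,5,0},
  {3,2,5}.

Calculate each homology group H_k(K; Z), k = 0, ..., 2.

H_0 = Z,  H_1 = Z^2,  H_2 = Z.

Fix the vertex order 0 < 1 < 2 < 3 < 4 < 5 < 6 and write every simplex with vertices in increasing order. Then dim K = 2 and the simplices of K are:

  0-simplices (7): [0], [1], [2], [3], [4], [5], [6]
  1-simplices (21): [0,1], [0,2], [0,3], [0,4], [0,5], [0,6], [1,2], [1,3], [1,4], [1,5], [1,6], [2,3], [2,4], [2,5], [2,6], [3,4], [3,5], [3,6], [4,5], [4,6], [5,6]
  2-simplices (14): [0,1,4], [0,1,5], [0,2,5], [0,2,6], [0,3,4], [0,3,6], [1,2,3], [1,2,4], [1,3,6], [1,5,6], [2,3,5], [2,4,6], [3,4,5], [4,5,6]

so the chain groups are C_0 ≅ Z^7, C_1 ≅ Z^21, C_2 ≅ Z^14.

Boundary ∂_1: C_1 → C_0 is given by ∂[p,q] = [q] − [p]. For instance
  ∂[1,5] = [5] − [1].
The 7×21 boundary matrix has rank 6 and Smith normal form diag(1,1,1,1,1,1).

The boundary map ∂_2: C_2 → C_1 acts by ∂[p,q,r] = [q,r] − [p,r] + [p,q]. For instance
  ∂[1,2,3] = [2,3] − [1,3] + [1,2],
  ∂[3,4,5] = [4,5] − [3,5] + [3,4].
The 21×14 boundary matrix has rank 13 and Smith normal form diag(1,1,1,1,1,1,1,1,1,1,1,1,1).

From H_k ≅ ker(∂_k) / im(∂_{k+1}) we obtain:

  H_0: rank C_0 − rank ∂_1 = 7 − 6 = 1, and the invariant factors of ∂_1 are all 1, so H_0 = Z.
  H_1: rank ker ∂_1 − rank ∂_2 = (21 − 6) − 13 = 2, and the invariant factors of ∂_2 are all 1, so H_1 = Z^2.
  H_2: rank ker ∂_2 − rank ∂_3 = (14 − 13) − 0 = 1, and there is no ∂_3, so H_2 = Z.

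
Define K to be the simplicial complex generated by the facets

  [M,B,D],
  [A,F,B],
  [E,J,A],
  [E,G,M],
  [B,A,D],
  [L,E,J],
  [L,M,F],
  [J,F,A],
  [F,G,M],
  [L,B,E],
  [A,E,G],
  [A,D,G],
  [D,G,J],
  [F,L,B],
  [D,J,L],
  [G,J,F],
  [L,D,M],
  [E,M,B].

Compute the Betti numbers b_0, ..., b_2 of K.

b_0 = 1, b_1 = 1, b_2 = 0.

Fix the vertex order A < B < D < E < F < G < J < L < M and write every simplex with vertices in increasing order. Then dim K = 2 and the simplices of K are:

  0-simplices (9): A, B, D, E, F, G, J, L, M
  1-simplices (27): AB, AD, AE, AF, AG, AJ, BD, BE, BF, BL, BM, DG, DJ, DL, DM, EG, EJ, EL, EM, FG, FJ, FL, FM, GJ, GM, JL, LM
  2-simplices (18): ABD, ABF, ADG, AEG, AEJ, AFJ, BDM, BEL, BEM, BFL, DGJ, DJL, DLM, EGM, EJL, FGJ, FGM, FLM

Hence C_0 ≅ Z^9, C_1 ≅ Z^27, C_2 ≅ Z^18.

∂_1: C_1 → C_0 is given by ∂[p,q] = [q] − [p].
As a 9×27 matrix over Z this has rank 8, with invariant factors (1,1,1,1,1,1,1,1).

Boundary ∂_2: C_2 → C_1 acts by ∂[p,q,r] = [q,r] − [p,r] + [p,q]. For instance
  ∂EGM = GM − EM + EG,
  ∂EJL = JL − EL + EJ.
As a 27×18 matrix over Z this has rank 18, with invariant factors (1,1,1,1,1,1,1,1,1,1,1,1,1,1,1,1,1,2).

Now H_k = ker ∂_k / im ∂_{k+1}, so:

  H_0: rank C_0 − rank ∂_1 = 9 − 8 = 1, and the invariant factors of ∂_1 are all 1, so H_0 ≅ Z.
  H_1: rank ker ∂_1 − rank ∂_2 = (27 − 8) − 18 = 1, and ∂_2 has invariant factor 2 > 1, so H_1 ≅ Z × Z/2.
  H_2: rank ker ∂_2 − rank ∂_3 = (18 − 18) − 0 = 0, and there is no ∂_3, so H_2 ≅ 0.

As a check, the Euler characteristic is 9 − 27 + 18 = 0, which agrees with 1 − 1 + 0 = 0.
(K is a triangulation of the Klein bottle.)

Hence the Betti numbers are b_0 = 1, b_1 = 1, b_2 = 0.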